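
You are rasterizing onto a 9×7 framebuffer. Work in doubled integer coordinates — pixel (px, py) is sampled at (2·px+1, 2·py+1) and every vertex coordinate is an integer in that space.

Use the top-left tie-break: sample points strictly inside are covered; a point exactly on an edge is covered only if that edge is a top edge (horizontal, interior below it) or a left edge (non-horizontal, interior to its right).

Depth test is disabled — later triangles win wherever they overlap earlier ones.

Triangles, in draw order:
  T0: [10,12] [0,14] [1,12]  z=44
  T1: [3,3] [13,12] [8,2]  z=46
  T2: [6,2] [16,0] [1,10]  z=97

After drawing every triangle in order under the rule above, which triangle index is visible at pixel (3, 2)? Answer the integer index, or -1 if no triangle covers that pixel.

T0:
  2·area = 18
  edge (10, 12)→(0, 14): d=(-10,2) right/bottom  bias=-1
  edge (0, 14)→(1, 12): d=(1,-2) top-left  bias=+0
  edge (1, 12)→(10, 12): d=(9,0) top-left  bias=+0
    (7,5)@(15, 11): e=[0,27,-9] → .  [on edge]
    (0,6)@(1, 13): e=[8,1,9] → X
    (1,6)@(3, 13): e=[4,5,9] → X
    (2,6)@(5, 13): e=[0,9,9] → .  [on edge]
  covered (2 px):
    . . . . . . . . .
    . . . . . . . . .
    . . . . . . . . .
    . . . . . . . . .
    . . . . . . . . .
    . . . . . . . . .
    X X . . . . . . .
T1:
  2·area = 55  (B↔C swapped to make it positive)
  edge (3, 3)→(8, 2): d=(5,-1) top-left  bias=+0
  edge (8, 2)→(13, 12): d=(5,10) right/bottom  bias=-1
  edge (13, 12)→(3, 3): d=(-10,-9) top-left  bias=+0
    (6,0)@(13, 1): e=[0,-55,110] → .  [on edge]
    (1,1)@(3, 3): e=[0,55,0] → X  [on edge]
    (2,1)@(5, 3): e=[2,35,18] → X
    (3,1)@(7, 3): e=[4,15,36] → X
    (4,1)@(9, 3): e=[6,-5,54] → .
    (1,2)@(3, 5): e=[10,65,-20] → .
    (2,2)@(5, 5): e=[12,45,-2] → .
    (3,2)@(7, 5): e=[14,25,16] → X
    (4,2)@(9, 5): e=[16,5,34] → X
    (5,2)@(11, 5): e=[18,-15,52] → .
    (3,3)@(7, 7): e=[24,35,-4] → .
    (4,3)@(9, 7): e=[26,15,14] → X
  covered (7 px):
    . . . . . . . . .
    . X X X . . . . .
    . . . X X . . . .
    . . . . X . . . .
    . . . . . X . . .
    . . . . . . . . .
    . . . . . . . . .
T2:
  2·area = 70
  edge (6, 2)→(16, 0): d=(10,-2) top-left  bias=+0
  edge (16, 0)→(1, 10): d=(-15,10) right/bottom  bias=-1
  edge (1, 10)→(6, 2): d=(5,-8) top-left  bias=+0
    (5,0)@(11, 1): e=[0,35,35] → X  [on edge]
    (6,0)@(13, 1): e=[4,15,51] → X
    (7,0)@(15, 1): e=[8,-5,67] → .
    (0,1)@(1, 3): e=[0,105,-35] → .  [on edge]
    (3,1)@(7, 3): e=[12,45,13] → X
    (4,1)@(9, 3): e=[16,25,29] → X
    (6,1)@(13, 3): e=[24,-15,61] → .
    (2,2)@(5, 5): e=[28,35,7] → X
    (4,2)@(9, 5): e=[36,-5,39] → .
    (5,2)@(11, 5): e=[40,-25,55] → .
    (1,3)@(3, 7): e=[44,25,1] → X
    (3,3)@(7, 7): e=[52,-15,33] → .
  covered (9 px):
    . . . . . X X . .
    . . . X X X . . .
    . . X X . . . . .
    . X X . . . . . .
    . . . . . . . . .
    . . . . . . . . .
    . . . . . . . . .

Z-buffer (winner per pixel, '.' = empty):
  . . . . . 2 2 . .
  . 1 1 2 2 2 . . .
  . . 2 2 1 . . . .
  . 2 2 . 1 . . . .
  . . . . . 1 . . .
  . . . . . . . . .
  0 0 . . . . . . .

Answer: 2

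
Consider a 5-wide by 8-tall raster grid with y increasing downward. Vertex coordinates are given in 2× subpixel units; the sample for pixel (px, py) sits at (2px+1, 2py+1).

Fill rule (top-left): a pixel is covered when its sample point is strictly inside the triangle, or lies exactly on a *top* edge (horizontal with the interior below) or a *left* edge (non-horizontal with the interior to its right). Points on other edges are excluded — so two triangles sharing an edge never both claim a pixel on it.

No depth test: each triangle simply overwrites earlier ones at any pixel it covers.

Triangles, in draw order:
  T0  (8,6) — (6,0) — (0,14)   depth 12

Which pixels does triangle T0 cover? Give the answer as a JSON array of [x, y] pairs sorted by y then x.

T0:
  2·area = 64  (B↔C swapped to make it positive)
  edge (8, 6)→(0, 14): d=(-8,8) right/bottom  bias=-1
  edge (0, 14)→(6, 0): d=(6,-14) top-left  bias=+0
  edge (6, 0)→(8, 6): d=(2,6) right/bottom  bias=-1
    (2,1)@(5, 3): e=[48,4,12] → X
    (3,1)@(7, 3): e=[32,32,0] → .  [on edge]
    (2,2)@(5, 5): e=[32,16,16] → X
    (3,2)@(7, 5): e=[16,44,4] → X
    (4,2)@(9, 5): e=[0,72,-8] → .  [on edge]
    (1,3)@(3, 7): e=[32,0,32] → X  [on edge]
    (3,3)@(7, 7): e=[0,56,8] → .  [on edge]
    (1,4)@(3, 9): e=[16,12,36] → X
    (2,4)@(5, 9): e=[0,40,24] → .  [on edge]
    (4,4)@(9, 9): e=[-32,96,0] → .  [on edge]
    (1,5)@(3, 11): e=[0,24,40] → .  [on edge]
    (0,6)@(1, 13): e=[0,8,56] → .  [on edge]
  covered (6 px):
    . . . . .
    . . X . .
    . . X X .
    . X X . .
    . X . . .
    . . . . .
    . . . . .
    . . . . .

Final: [[2,1],[2,2],[3,2],[1,3],[2,3],[1,4]]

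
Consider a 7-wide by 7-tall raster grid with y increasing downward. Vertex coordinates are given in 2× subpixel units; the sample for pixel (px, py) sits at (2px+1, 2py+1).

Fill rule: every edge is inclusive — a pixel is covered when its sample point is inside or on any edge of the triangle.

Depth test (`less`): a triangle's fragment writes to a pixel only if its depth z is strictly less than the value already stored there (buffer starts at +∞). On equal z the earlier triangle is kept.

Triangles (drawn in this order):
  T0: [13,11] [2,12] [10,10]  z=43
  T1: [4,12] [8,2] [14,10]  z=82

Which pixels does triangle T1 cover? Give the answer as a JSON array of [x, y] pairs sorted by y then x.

T0:
  2·area = 14
  edge (13, 11)→(2, 12): d=(-11,1) inclusive
  edge (2, 12)→(10, 10): d=(8,-2) inclusive
  edge (10, 10)→(13, 11): d=(3,1) inclusive
    (0,3)@(1, 7): e=[56,-42,0] → ·  [on edge]
    (3,4)@(7, 9): e=[28,-14,0] → ·  [on edge]
    (3,5)@(7, 11): e=[6,2,6] → #
    (4,5)@(9, 11): e=[4,6,4] → #
    (5,5)@(11, 11): e=[2,10,2] → #
    (6,5)@(13, 11): e=[0,14,0] → #  [on edge]
    (3,6)@(7, 13): e=[-16,18,12] → ·
    (4,6)@(9, 13): e=[-18,22,10] → ·
    (5,6)@(11, 13): e=[-20,26,8] → ·
    (6,6)@(13, 13): e=[-22,30,6] → ·
  covered (4 px):
    · · · · · · ·
    · · · · · · ·
    · · · · · · ·
    · · · · · · ·
    · · · · · · ·
    · · · # # # #
    · · · · · · ·
T1:
  2·area = 92
  edge (4, 12)→(8, 2): d=(4,-10) inclusive
  edge (8, 2)→(14, 10): d=(6,8) inclusive
  edge (14, 10)→(4, 12): d=(-10,2) inclusive
    (3,2)@(7, 5): e=[2,26,64] → #
    (4,2)@(9, 5): e=[22,10,60] → #
    (5,2)@(11, 5): e=[42,-6,56] → ·
    (3,3)@(7, 7): e=[10,38,44] → #
    (5,3)@(11, 7): e=[50,6,36] → #
    (6,3)@(13, 7): e=[70,-10,32] → ·
    (3,4)@(7, 9): e=[18,50,24] → #
    (6,4)@(13, 9): e=[78,2,12] → #
    (2,5)@(5, 11): e=[6,78,8] → #
    (4,5)@(9, 11): e=[46,46,0] → #  [on edge]
    (5,5)@(11, 11): e=[66,30,-4] → ·
    (6,5)@(13, 11): e=[86,14,-8] → ·
  covered (12 px):
    · · · · · · ·
    · · · · · · ·
    · · · # # · ·
    · · · # # # ·
    · · · # # # #
    · · # # # · ·
    · · · · · · ·

Result: [[3,2],[4,2],[3,3],[4,3],[5,3],[3,4],[4,4],[5,4],[6,4],[2,5],[3,5],[4,5]]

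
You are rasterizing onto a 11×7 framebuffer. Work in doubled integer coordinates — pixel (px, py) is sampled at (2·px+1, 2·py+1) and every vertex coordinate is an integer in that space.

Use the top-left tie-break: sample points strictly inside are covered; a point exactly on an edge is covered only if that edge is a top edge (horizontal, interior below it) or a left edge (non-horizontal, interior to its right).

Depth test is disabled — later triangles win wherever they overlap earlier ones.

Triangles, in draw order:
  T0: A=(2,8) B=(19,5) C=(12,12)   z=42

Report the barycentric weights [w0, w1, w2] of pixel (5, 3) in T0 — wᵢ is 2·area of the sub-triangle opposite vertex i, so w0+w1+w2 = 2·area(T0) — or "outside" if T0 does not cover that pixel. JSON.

T0:
  2·area = 98
  edge (2, 8)→(19, 5): d=(17,-3) top-left  bias=+0
  edge (19, 5)→(12, 12): d=(-7,7) right/bottom  bias=-1
  edge (12, 12)→(2, 8): d=(-10,-4) top-left  bias=+0
    (10,1)@(21, 3): e=[-28,0,126] → ·  [on edge]
    (9,2)@(19, 5): e=[0,0,98] → ·  [on edge]
    (4,3)@(9, 7): e=[4,56,38] → █
    (5,3)@(11, 7): e=[10,42,46] → █
    (6,3)@(13, 7): e=[16,28,54] → █
    (7,3)@(15, 7): e=[22,14,62] → █
    (8,3)@(17, 7): e=[28,0,70] → ·  [on edge]
    (2,4)@(5, 9): e=[26,70,2] → █
    (3,4)@(7, 9): e=[32,56,10] → █
    (7,4)@(15, 9): e=[56,0,42] → ·  [on edge]
    (2,5)@(5, 11): e=[60,56,-18] → ·
    (3,5)@(7, 11): e=[66,42,-10] → ·
    (6,5)@(13, 11): e=[84,0,14] → ·  [on edge]
    (5,6)@(11, 13): e=[112,0,-14] → ·  [on edge]
  covered (10 px):
    · · · · · · · · · · ·
    · · · · · · · · · · ·
    · · · · · · · · · · ·
    · · · · █ █ █ █ · · ·
    · · █ █ █ █ █ · · · ·
    · · · · · █ · · · · ·
    · · · · · · · · · · ·

Result: [42,46,10]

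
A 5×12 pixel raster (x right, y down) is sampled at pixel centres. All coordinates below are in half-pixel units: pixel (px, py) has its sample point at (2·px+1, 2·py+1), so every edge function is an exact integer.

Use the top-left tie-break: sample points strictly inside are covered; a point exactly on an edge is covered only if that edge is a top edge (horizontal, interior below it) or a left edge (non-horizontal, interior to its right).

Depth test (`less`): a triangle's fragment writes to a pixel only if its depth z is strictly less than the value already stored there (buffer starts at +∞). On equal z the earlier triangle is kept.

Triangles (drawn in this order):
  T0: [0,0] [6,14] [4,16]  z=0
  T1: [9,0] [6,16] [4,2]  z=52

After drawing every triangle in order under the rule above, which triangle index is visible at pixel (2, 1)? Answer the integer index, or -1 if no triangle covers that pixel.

T0:
  2·area = 40
  edge (0, 0)→(6, 14): d=(6,14) right/bottom  bias=-1
  edge (6, 14)→(4, 16): d=(-2,2) right/bottom  bias=-1
  edge (4, 16)→(0, 0): d=(-4,-16) top-left  bias=+0
    (0,1)@(1, 3): e=[4,32,4] → █
    (1,1)@(3, 3): e=[-24,28,36] → ·
    (0,2)@(1, 5): e=[16,28,-4] → ·
    (1,3)@(3, 7): e=[0,20,20] → ·  [on edge]
    (1,4)@(3, 9): e=[12,16,12] → █
    (2,4)@(5, 9): e=[-16,12,44] → ·
    (1,5)@(3, 11): e=[24,12,4] → █
    (2,5)@(5, 11): e=[-4,8,36] → ·
    (4,5)@(9, 11): e=[-60,0,100] → ·  [on edge]
    (1,6)@(3, 13): e=[36,8,-4] → ·
    (2,6)@(5, 13): e=[8,4,28] → █
    (3,6)@(7, 13): e=[-20,0,60] → ·  [on edge]
    (2,7)@(5, 15): e=[20,0,20] → ·  [on edge]
    (1,8)@(3, 17): e=[60,0,-20] → ·  [on edge]
    (0,9)@(1, 19): e=[100,0,-60] → ·  [on edge]
    (4,10)@(9, 21): e=[0,-20,60] → ·  [on edge]
  covered (4 px):
    · · · · ·
    █ · · · ·
    · · · · ·
    · · · · ·
    · █ · · ·
    · █ · · ·
    · · █ · ·
    · · · · ·
    · · · · ·
    · · · · ·
    · · · · ·
    · · · · ·
T1:
  2·area = 74
  edge (9, 0)→(6, 16): d=(-3,16) right/bottom  bias=-1
  edge (6, 16)→(4, 2): d=(-2,-14) top-left  bias=+0
  edge (4, 2)→(9, 0): d=(5,-2) top-left  bias=+0
    (3,0)@(7, 1): e=[29,44,1] → █
    (4,0)@(9, 1): e=[-3,72,5] → ·
    (2,1)@(5, 3): e=[55,12,7] → █
    (4,1)@(9, 3): e=[-9,68,15] → ·
    (2,2)@(5, 5): e=[49,8,17] → █
    (4,2)@(9, 5): e=[-15,64,25] → ·
    (2,3)@(5, 7): e=[43,4,27] → █
    (4,3)@(9, 7): e=[-21,60,35] → ·
    (2,4)@(5, 9): e=[37,0,37] → █  [on edge]
    (4,4)@(9, 9): e=[-27,56,45] → ·
    (2,5)@(5, 11): e=[31,-4,47] → ·
    (3,5)@(7, 11): e=[-1,24,51] → ·
    (3,11)@(7, 23): e=[-37,0,111] → ·  [on edge]
  covered (9 px):
    · · · █ ·
    · · █ █ ·
    · · █ █ ·
    · · █ █ ·
    · · █ █ ·
    · · · · ·
    · · · · ·
    · · · · ·
    · · · · ·
    · · · · ·
    · · · · ·
    · · · · ·

Z-buffer (winner per pixel, '.' = empty):
  . . . 1 .
  0 . 1 1 .
  . . 1 1 .
  . . 1 1 .
  . 0 1 1 .
  . 0 . . .
  . . 0 . .
  . . . . .
  . . . . .
  . . . . .
  . . . . .
  . . . . .

Final: 1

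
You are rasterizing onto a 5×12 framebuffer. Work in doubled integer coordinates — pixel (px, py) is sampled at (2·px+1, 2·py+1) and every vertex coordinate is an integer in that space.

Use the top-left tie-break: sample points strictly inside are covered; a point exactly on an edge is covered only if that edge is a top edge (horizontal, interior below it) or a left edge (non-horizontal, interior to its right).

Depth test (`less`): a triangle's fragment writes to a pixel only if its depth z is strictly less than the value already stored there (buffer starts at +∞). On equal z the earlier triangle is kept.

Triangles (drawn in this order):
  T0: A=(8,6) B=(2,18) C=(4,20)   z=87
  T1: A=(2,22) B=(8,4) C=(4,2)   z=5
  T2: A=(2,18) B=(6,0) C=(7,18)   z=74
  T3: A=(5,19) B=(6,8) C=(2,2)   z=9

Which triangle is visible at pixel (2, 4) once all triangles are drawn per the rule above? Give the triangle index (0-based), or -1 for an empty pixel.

T0:
  2·area = 36  (B↔C swapped to make it positive)
  edge (8, 6)→(4, 20): d=(-4,14) right/bottom  bias=-1
  edge (4, 20)→(2, 18): d=(-2,-2) top-left  bias=+0
  edge (2, 18)→(8, 6): d=(6,-12) top-left  bias=+0
    (3,4)@(7, 9): e=[2,28,6] → X
    (4,4)@(9, 9): e=[-26,32,30] → .
    (3,5)@(7, 11): e=[-6,24,18] → .
    (2,6)@(5, 13): e=[14,16,6] → X
    (3,6)@(7, 13): e=[-14,20,30] → .
    (2,7)@(5, 15): e=[6,12,18] → X
    (3,7)@(7, 15): e=[-22,16,42] → .
    (0,8)@(1, 17): e=[54,0,-18] → .  [on edge]
    (1,8)@(3, 17): e=[26,4,6] → X
    (2,8)@(5, 17): e=[-2,8,30] → .
    (1,9)@(3, 19): e=[18,0,18] → X  [on edge]
    (2,9)@(5, 19): e=[-10,4,42] → .
    (2,10)@(5, 21): e=[-18,0,54] → .  [on edge]
    (3,11)@(7, 23): e=[-54,0,90] → .  [on edge]
  covered (5 px):
    . . . . .
    . . . . .
    . . . . .
    . . . . .
    . . . X .
    . . . . .
    . . X . .
    . . X . .
    . X . . .
    . X . . .
    . . . . .
    . . . . .
T1:
  2·area = 84  (B↔C swapped to make it positive)
  edge (2, 22)→(4, 2): d=(2,-20) top-left  bias=+0
  edge (4, 2)→(8, 4): d=(4,2) right/bottom  bias=-1
  edge (8, 4)→(2, 22): d=(-6,18) right/bottom  bias=-1
    (4,0)@(9, 1): e=[98,-14,0] → .  [on edge]
    (2,1)@(5, 3): e=[22,2,60] → X
    (3,1)@(7, 3): e=[62,-2,24] → .
    (2,2)@(5, 5): e=[26,10,48] → X
    (3,2)@(7, 5): e=[66,6,12] → X
    (4,2)@(9, 5): e=[106,2,-24] → .
    (2,3)@(5, 7): e=[30,18,36] → X
    (3,3)@(7, 7): e=[70,14,0] → .  [on edge]
    (2,4)@(5, 9): e=[34,26,24] → X
    (3,4)@(7, 9): e=[74,22,-12] → .
    (2,5)@(5, 11): e=[38,34,12] → X
    (3,5)@(7, 11): e=[78,30,-24] → .
    (2,6)@(5, 13): e=[42,42,0] → .  [on edge]
    (1,9)@(3, 19): e=[14,70,0] → .  [on edge]
  covered (9 px):
    . . . . .
    . . X . .
    . . X X .
    . . X . .
    . . X . .
    . . X . .
    . X . . .
    . X . . .
    . X . . .
    . . . . .
    . . . . .
    . . . . .
T2:
  2·area = 90
  edge (2, 18)→(6, 0): d=(4,-18) top-left  bias=+0
  edge (6, 0)→(7, 18): d=(1,18) right/bottom  bias=-1
  edge (7, 18)→(2, 18): d=(-5,0) right/bottom  bias=-1
    (2,2)@(5, 5): e=[2,23,65] → X
    (3,2)@(7, 5): e=[38,-13,65] → .
    (2,3)@(5, 7): e=[10,25,55] → X
    (3,3)@(7, 7): e=[46,-11,55] → .
    (2,4)@(5, 9): e=[18,27,45] → X
    (3,4)@(7, 9): e=[54,-9,45] → .
    (2,5)@(5, 11): e=[26,29,35] → X
    (3,5)@(7, 11): e=[62,-7,35] → .
    (2,6)@(5, 13): e=[34,31,25] → X
    (3,6)@(7, 13): e=[70,-5,25] → .
    (1,7)@(3, 15): e=[6,69,15] → X
    (3,7)@(7, 15): e=[78,-3,15] → .
  covered (9 px):
    . . . . .
    . . . . .
    . . X . .
    . . X . .
    . . X . .
    . . X . .
    . . X . .
    . X X . .
    . X X . .
    . . . . .
    . . . . .
    . . . . .
T3:
  2·area = 50  (B↔C swapped to make it positive)
  edge (5, 19)→(2, 2): d=(-3,-17) top-left  bias=+0
  edge (2, 2)→(6, 8): d=(4,6) right/bottom  bias=-1
  edge (6, 8)→(5, 19): d=(-1,11) right/bottom  bias=-1
    (1,2)@(3, 5): e=[8,6,36] → X
    (2,2)@(5, 5): e=[42,-6,14] → .
    (1,3)@(3, 7): e=[2,14,34] → X
    (2,3)@(5, 7): e=[36,2,12] → X
    (3,3)@(7, 7): e=[70,-10,-10] → .
    (1,4)@(3, 9): e=[-4,22,32] → .
    (2,4)@(5, 9): e=[30,10,10] → X
    (3,4)@(7, 9): e=[64,-2,-12] → .
    (2,5)@(5, 11): e=[24,18,8] → X
    (3,5)@(7, 11): e=[58,6,-14] → .
    (2,6)@(5, 13): e=[18,26,6] → X
    (3,6)@(7, 13): e=[52,14,-16] → .
    (2,9)@(5, 19): e=[0,50,0] → .  [on edge]
  covered (8 px):
    . . . . .
    . . . . .
    . X . . .
    . X X . .
    . . X . .
    . . X . .
    . . X . .
    . . X . .
    . . X . .
    . . . . .
    . . . . .
    . . . . .

Z-buffer (winner per pixel, '.' = empty):
  . . . . .
  . . 1 . .
  . 3 1 1 .
  . 3 1 . .
  . . 1 0 .
  . . 1 . .
  . 1 3 . .
  . 1 3 . .
  . 1 3 . .
  . 0 . . .
  . . . . .
  . . . . .

Answer: 1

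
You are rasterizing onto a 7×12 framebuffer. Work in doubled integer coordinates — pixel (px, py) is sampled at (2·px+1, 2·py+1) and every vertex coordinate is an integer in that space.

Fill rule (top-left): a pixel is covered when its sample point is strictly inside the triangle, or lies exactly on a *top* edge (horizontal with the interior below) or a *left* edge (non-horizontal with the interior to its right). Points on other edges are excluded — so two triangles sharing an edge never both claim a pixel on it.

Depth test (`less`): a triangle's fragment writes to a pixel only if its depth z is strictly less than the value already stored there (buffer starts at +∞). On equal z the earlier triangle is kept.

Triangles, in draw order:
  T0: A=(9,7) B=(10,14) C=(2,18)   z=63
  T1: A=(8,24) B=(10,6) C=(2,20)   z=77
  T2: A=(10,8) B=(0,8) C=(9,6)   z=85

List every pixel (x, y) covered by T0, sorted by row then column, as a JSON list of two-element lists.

T0:
  2·area = 60
  edge (9, 7)→(10, 14): d=(1,7) right/bottom  bias=-1
  edge (10, 14)→(2, 18): d=(-8,4) right/bottom  bias=-1
  edge (2, 18)→(9, 7): d=(7,-11) top-left  bias=+0
    (4,3)@(9, 7): e=[0,60,0] → .  [on edge]
    (4,4)@(9, 9): e=[2,44,14] → X
    (5,4)@(11, 9): e=[-12,36,36] → .
    (3,5)@(7, 11): e=[18,36,6] → X
    (5,5)@(11, 11): e=[-10,20,50] → .
    (3,6)@(7, 13): e=[20,20,20] → X
    (5,6)@(11, 13): e=[-8,4,64] → .
    (2,7)@(5, 15): e=[36,12,12] → X
    (4,7)@(9, 15): e=[8,-4,56] → .
    (1,8)@(3, 17): e=[52,4,4] → X
    (2,8)@(5, 17): e=[38,-4,26] → .
    (3,8)@(7, 17): e=[24,-12,48] → .
    (5,10)@(11, 21): e=[0,-60,120] → .  [on edge]
  covered (8 px):
    . . . . . . .
    . . . . . . .
    . . . . . . .
    . . . . . . .
    . . . . X . .
    . . . X X . .
    . . . X X . .
    . . X X . . .
    . X . . . . .
    . . . . . . .
    . . . . . . .
    . . . . . . .
T1:
  2·area = 116  (B↔C swapped to make it positive)
  edge (8, 24)→(2, 20): d=(-6,-4) top-left  bias=+0
  edge (2, 20)→(10, 6): d=(8,-14) top-left  bias=+0
  edge (10, 6)→(8, 24): d=(-2,18) right/bottom  bias=-1
    (4,4)@(9, 9): e=[94,10,12] → X
    (5,4)@(11, 9): e=[102,38,-24] → .
    (4,5)@(9, 11): e=[82,26,8] → X
    (5,5)@(11, 11): e=[90,54,-28] → .
    (3,6)@(7, 13): e=[62,14,40] → X
    (5,6)@(11, 13): e=[78,70,-32] → .
    (2,7)@(5, 15): e=[42,2,72] → X
    (4,7)@(9, 15): e=[58,58,0] → .  [on edge]
    (2,8)@(5, 17): e=[30,18,68] → X
    (4,8)@(9, 17): e=[46,74,-4] → .
    (1,9)@(3, 19): e=[10,6,100] → X
    (4,9)@(9, 19): e=[34,90,-8] → .
  covered (14 px):
    . . . . . . .
    . . . . . . .
    . . . . . . .
    . . . . . . .
    . . . . X . .
    . . . . X . .
    . . . X X . .
    . . X X . . .
    . . X X . . .
    . X X X . . .
    . . X X . . .
    . . . X . . .
T2:
  2·area = 20
  edge (10, 8)→(0, 8): d=(-10,0) right/bottom  bias=-1
  edge (0, 8)→(9, 6): d=(9,-2) top-left  bias=+0
  edge (9, 6)→(10, 8): d=(1,2) right/bottom  bias=-1
    (2,3)@(5, 7): e=[10,1,9] → X
    (3,3)@(7, 7): e=[10,5,5] → X
    (4,3)@(9, 7): e=[10,9,1] → X
    (5,3)@(11, 7): e=[10,13,-3] → .
    (2,4)@(5, 9): e=[-10,19,11] → .
    (3,4)@(7, 9): e=[-10,23,7] → .
    (4,4)@(9, 9): e=[-10,27,3] → .
  covered (3 px):
    . . . . . . .
    . . . . . . .
    . . . . . . .
    . . X X X . .
    . . . . . . .
    . . . . . . .
    . . . . . . .
    . . . . . . .
    . . . . . . .
    . . . . . . .
    . . . . . . .
    . . . . . . .

Result: [[4,4],[3,5],[4,5],[3,6],[4,6],[2,7],[3,7],[1,8]]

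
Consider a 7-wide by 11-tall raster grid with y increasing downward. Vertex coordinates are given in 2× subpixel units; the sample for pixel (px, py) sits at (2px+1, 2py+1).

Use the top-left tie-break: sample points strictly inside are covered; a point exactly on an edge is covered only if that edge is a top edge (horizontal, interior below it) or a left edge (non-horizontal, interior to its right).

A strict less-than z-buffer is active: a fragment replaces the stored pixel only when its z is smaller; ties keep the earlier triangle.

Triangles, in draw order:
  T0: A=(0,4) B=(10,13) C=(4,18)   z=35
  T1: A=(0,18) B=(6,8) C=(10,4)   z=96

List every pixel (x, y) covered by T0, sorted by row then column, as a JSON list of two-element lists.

T0:
  2·area = 104
  edge (0, 4)→(10, 13): d=(10,9) right/bottom  bias=-1
  edge (10, 13)→(4, 18): d=(-6,5) right/bottom  bias=-1
  edge (4, 18)→(0, 4): d=(-4,-14) top-left  bias=+0
    (0,2)@(1, 5): e=[1,93,10] → █
    (1,2)@(3, 5): e=[-17,83,38] → ·
    (0,3)@(1, 7): e=[21,81,2] → █
    (1,3)@(3, 7): e=[3,71,30] → █
    (2,3)@(5, 7): e=[-15,61,58] → ·
    (0,4)@(1, 9): e=[41,69,-6] → ·
    (1,4)@(3, 9): e=[23,59,22] → █
    (2,4)@(5, 9): e=[5,49,50] → █
    (3,4)@(7, 9): e=[-13,39,78] → ·
    (1,5)@(3, 11): e=[43,47,14] → █
    (3,5)@(7, 11): e=[7,27,70] → █
    (4,5)@(9, 11): e=[-11,17,98] → ·
  covered (15 px):
    · · · · · · ·
    · · · · · · ·
    █ · · · · · ·
    █ █ · · · · ·
    · █ █ · · · ·
    · █ █ █ · · ·
    · █ █ █ █ · ·
    · · █ █ · · ·
    · · █ · · · ·
    · · · · · · ·
    · · · · · · ·
T1:
  2·area = 16
  edge (0, 18)→(6, 8): d=(6,-10) top-left  bias=+0
  edge (6, 8)→(10, 4): d=(4,-4) top-left  bias=+0
  edge (10, 4)→(0, 18): d=(-10,14) right/bottom  bias=-1
    (6,0)@(13, 1): e=[28,0,-12] → ·  [on edge]
    (4,1)@(9, 3): e=[0,-8,24] → ·  [on edge]
    (5,1)@(11, 3): e=[20,0,-4] → ·  [on edge]
    (4,2)@(9, 5): e=[12,0,4] → █  [on edge]
    (5,2)@(11, 5): e=[32,8,-24] → ·
    (3,3)@(7, 7): e=[4,0,12] → █  [on edge]
    (4,3)@(9, 7): e=[24,8,-16] → ·
    (2,4)@(5, 9): e=[-4,0,20] → ·  [on edge]
    (3,4)@(7, 9): e=[16,8,-8] → ·
    (1,5)@(3, 11): e=[-12,0,28] → ·  [on edge]
    (2,5)@(5, 11): e=[8,8,0] → ·  [on edge]
    (0,6)@(1, 13): e=[-20,0,36] → ·  [on edge]
    (1,6)@(3, 13): e=[0,8,8] → █  [on edge]
  covered (3 px):
    · · · · · · ·
    · · · · · · ·
    · · · · █ · ·
    · · · █ · · ·
    · · · · · · ·
    · · · · · · ·
    · █ · · · · ·
    · · · · · · ·
    · · · · · · ·
    · · · · · · ·
    · · · · · · ·

Answer: [[0,2],[0,3],[1,3],[1,4],[2,4],[1,5],[2,5],[3,5],[1,6],[2,6],[3,6],[4,6],[2,7],[3,7],[2,8]]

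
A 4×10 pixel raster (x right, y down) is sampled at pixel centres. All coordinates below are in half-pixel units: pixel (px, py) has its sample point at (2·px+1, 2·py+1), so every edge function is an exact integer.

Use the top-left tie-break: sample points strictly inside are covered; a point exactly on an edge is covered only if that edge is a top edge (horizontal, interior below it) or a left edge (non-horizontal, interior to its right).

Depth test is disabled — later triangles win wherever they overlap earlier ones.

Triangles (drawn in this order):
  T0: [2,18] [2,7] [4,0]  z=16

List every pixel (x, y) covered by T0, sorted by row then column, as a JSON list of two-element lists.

T0:
  2·area = 22
  edge (2, 18)→(2, 7): d=(0,-11) top-left  bias=+0
  edge (2, 7)→(4, 0): d=(2,-7) top-left  bias=+0
  edge (4, 0)→(2, 18): d=(-2,18) right/bottom  bias=-1
    (1,2)@(3, 5): e=[11,3,8] → X
    (2,2)@(5, 5): e=[33,17,-28] → .
    (1,3)@(3, 7): e=[11,7,4] → X
    (2,3)@(5, 7): e=[33,21,-32] → .
    (1,4)@(3, 9): e=[11,11,0] → .  [on edge]
  covered (2 px):
    . . . .
    . . . .
    . X . .
    . X . .
    . . . .
    . . . .
    . . . .
    . . . .
    . . . .
    . . . .

Final: [[1,2],[1,3]]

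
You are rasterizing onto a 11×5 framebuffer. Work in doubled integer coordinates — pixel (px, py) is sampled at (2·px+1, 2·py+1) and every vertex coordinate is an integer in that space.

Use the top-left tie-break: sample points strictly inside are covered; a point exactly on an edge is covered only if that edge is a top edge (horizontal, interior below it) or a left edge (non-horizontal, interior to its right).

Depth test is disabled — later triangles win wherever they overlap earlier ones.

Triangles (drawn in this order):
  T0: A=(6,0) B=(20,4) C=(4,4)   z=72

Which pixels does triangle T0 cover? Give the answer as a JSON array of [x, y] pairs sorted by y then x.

T0:
  2·area = 64
  edge (6, 0)→(20, 4): d=(14,4) right/bottom  bias=-1
  edge (20, 4)→(4, 4): d=(-16,0) right/bottom  bias=-1
  edge (4, 4)→(6, 0): d=(2,-4) top-left  bias=+0
    (3,0)@(7, 1): e=[10,48,6] → █
    (4,0)@(9, 1): e=[2,48,14] → █
    (5,0)@(11, 1): e=[-6,48,22] → ·
    (2,1)@(5, 3): e=[46,16,2] → █
    (5,1)@(11, 3): e=[22,16,26] → █
    (6,1)@(13, 3): e=[14,16,34] → █
    (7,1)@(15, 3): e=[6,16,42] → █
    (8,1)@(17, 3): e=[-2,16,50] → ·
    (2,2)@(5, 5): e=[74,-16,6] → ·
    (3,2)@(7, 5): e=[66,-16,14] → ·
    (4,2)@(9, 5): e=[58,-16,22] → ·
    (5,2)@(11, 5): e=[50,-16,30] → ·
  covered (8 px):
    · · · █ █ · · · · · ·
    · · █ █ █ █ █ █ · · ·
    · · · · · · · · · · ·
    · · · · · · · · · · ·
    · · · · · · · · · · ·

Result: [[3,0],[4,0],[2,1],[3,1],[4,1],[5,1],[6,1],[7,1]]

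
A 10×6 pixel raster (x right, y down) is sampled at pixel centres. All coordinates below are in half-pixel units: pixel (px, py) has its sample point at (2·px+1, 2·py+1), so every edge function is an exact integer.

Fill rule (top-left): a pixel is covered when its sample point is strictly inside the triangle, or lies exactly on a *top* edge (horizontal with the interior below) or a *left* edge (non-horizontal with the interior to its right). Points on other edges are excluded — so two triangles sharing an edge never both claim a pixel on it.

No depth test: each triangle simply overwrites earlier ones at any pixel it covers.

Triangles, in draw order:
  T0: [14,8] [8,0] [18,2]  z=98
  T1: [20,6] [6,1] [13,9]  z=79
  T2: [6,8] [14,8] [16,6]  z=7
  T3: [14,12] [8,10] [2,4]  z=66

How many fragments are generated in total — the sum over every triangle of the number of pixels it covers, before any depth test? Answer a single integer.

T0:
  2·area = 68
  edge (14, 8)→(8, 0): d=(-6,-8) top-left  bias=+0
  edge (8, 0)→(18, 2): d=(10,2) right/bottom  bias=-1
  edge (18, 2)→(14, 8): d=(-4,6) right/bottom  bias=-1
    (4,0)@(9, 1): e=[2,8,58] → X
    (5,0)@(11, 1): e=[18,4,46] → X
    (6,0)@(13, 1): e=[34,0,34] → .  [on edge]
    (4,1)@(9, 3): e=[-10,28,50] → .
    (5,1)@(11, 3): e=[6,24,38] → X
    (6,1)@(13, 3): e=[22,20,26] → X
    (7,1)@(15, 3): e=[38,16,14] → X
    (8,1)@(17, 3): e=[54,12,2] → X
    (9,1)@(19, 3): e=[70,8,-10] → .
    (5,2)@(11, 5): e=[-6,44,30] → .
    (6,2)@(13, 5): e=[10,40,18] → X
    (8,2)@(17, 5): e=[42,32,-6] → .
  covered (8 px):
    . . . . X X . . . .
    . . . . . X X X X .
    . . . . . . X X . .
    . . . . . . . . . .
    . . . . . . . . . .
    . . . . . . . . . .
T1:
  2·area = 77  (B↔C swapped to make it positive)
  edge (20, 6)→(13, 9): d=(-7,3) right/bottom  bias=-1
  edge (13, 9)→(6, 1): d=(-7,-8) top-left  bias=+0
  edge (6, 1)→(20, 6): d=(14,5) right/bottom  bias=-1
    (4,1)@(9, 3): e=[54,10,13] → X
    (5,1)@(11, 3): e=[48,26,3] → X
    (6,1)@(13, 3): e=[42,42,-7] → .
    (4,2)@(9, 5): e=[40,-4,41] → .
    (5,2)@(11, 5): e=[34,12,31] → X
    (6,2)@(13, 5): e=[28,28,21] → X
    (7,2)@(15, 5): e=[22,44,11] → X
    (8,2)@(17, 5): e=[16,60,1] → X
    (9,2)@(19, 5): e=[10,76,-9] → .
    (5,3)@(11, 7): e=[20,-2,59] → .
    (6,3)@(13, 7): e=[14,14,49] → X
    (9,3)@(19, 7): e=[-4,62,19] → .
    (6,4)@(13, 9): e=[0,0,77] → .  [on edge]
  covered (9 px):
    . . . . . . . . . .
    . . . . X X . . . .
    . . . . . X X X X .
    . . . . . . X X X .
    . . . . . . . . . .
    . . . . . . . . . .
T2:
  2·area = 16  (B↔C swapped to make it positive)
  edge (6, 8)→(16, 6): d=(10,-2) top-left  bias=+0
  edge (16, 6)→(14, 8): d=(-2,2) right/bottom  bias=-1
  edge (14, 8)→(6, 8): d=(-8,0) right/bottom  bias=-1
    (9,1)@(19, 3): e=[-24,0,40] → .  [on edge]
    (8,2)@(17, 5): e=[-8,0,24] → .  [on edge]
    (5,3)@(11, 7): e=[0,8,8] → X  [on edge]
    (6,3)@(13, 7): e=[4,4,8] → X
    (7,3)@(15, 7): e=[8,0,8] → .  [on edge]
    (0,4)@(1, 9): e=[0,24,-8] → .  [on edge]
    (5,4)@(11, 9): e=[20,4,-8] → .
    (6,4)@(13, 9): e=[24,0,-8] → .  [on edge]
    (5,5)@(11, 11): e=[40,0,-24] → .  [on edge]
  covered (2 px):
    . . . . . . . . . .
    . . . . . . . . . .
    . . . . . . . . . .
    . . . . . X X . . .
    . . . . . . . . . .
    . . . . . . . . . .
T3:
  2·area = 24
  edge (14, 12)→(8, 10): d=(-6,-2) top-left  bias=+0
  edge (8, 10)→(2, 4): d=(-6,-6) top-left  bias=+0
  edge (2, 4)→(14, 12): d=(12,8) right/bottom  bias=-1
    (0,1)@(1, 3): e=[28,0,-4] → .  [on edge]
    (1,2)@(3, 5): e=[20,0,4] → X  [on edge]
    (2,2)@(5, 5): e=[24,12,-12] → .
    (1,3)@(3, 7): e=[8,-12,28] → .
    (2,3)@(5, 7): e=[12,0,12] → X  [on edge]
    (3,3)@(7, 7): e=[16,12,-4] → .
    (2,4)@(5, 9): e=[0,-12,36] → .  [on edge]
    (3,4)@(7, 9): e=[4,0,20] → X  [on edge]
    (4,4)@(9, 9): e=[8,12,4] → X
    (5,4)@(11, 9): e=[12,24,-12] → .
    (3,5)@(7, 11): e=[-8,-12,44] → .
    (4,5)@(9, 11): e=[-4,0,28] → .  [on edge]
    (5,5)@(11, 11): e=[0,12,12] → X  [on edge]
  covered (5 px):
    . . . . . . . . . .
    . . . . . . . . . .
    . X . . . . . . . .
    . . X . . . . . . .
    . . . X X . . . . .
    . . . . . X . . . .

Final: 24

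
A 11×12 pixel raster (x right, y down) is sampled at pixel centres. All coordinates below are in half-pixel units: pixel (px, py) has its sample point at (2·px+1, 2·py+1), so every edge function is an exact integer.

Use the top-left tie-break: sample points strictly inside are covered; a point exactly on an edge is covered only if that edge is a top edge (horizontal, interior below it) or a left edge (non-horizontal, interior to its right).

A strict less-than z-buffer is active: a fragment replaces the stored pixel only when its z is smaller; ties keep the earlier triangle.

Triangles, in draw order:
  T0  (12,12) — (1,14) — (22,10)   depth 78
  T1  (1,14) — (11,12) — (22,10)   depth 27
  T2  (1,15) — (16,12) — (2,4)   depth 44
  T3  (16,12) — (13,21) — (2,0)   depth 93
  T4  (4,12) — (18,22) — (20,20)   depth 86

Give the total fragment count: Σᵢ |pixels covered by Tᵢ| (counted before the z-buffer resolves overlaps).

T0:
  2·area = 2
  edge (12, 12)→(1, 14): d=(-11,2) right/bottom  bias=-1
  edge (1, 14)→(22, 10): d=(21,-4) top-left  bias=+0
  edge (22, 10)→(12, 12): d=(-10,2) right/bottom  bias=-1
    (8,5)@(17, 11): e=[1,1,0] → ·  [on edge]
    (3,6)@(7, 13): e=[-1,3,0] → ·  [on edge]
  covered (0 px):
    · · · · · · · · · · ·
    · · · · · · · · · · ·
    · · · · · · · · · · ·
    · · · · · · · · · · ·
    · · · · · · · · · · ·
    · · · · · · · · · · ·
    · · · · · · · · · · ·
    · · · · · · · · · · ·
    · · · · · · · · · · ·
    · · · · · · · · · · ·
    · · · · · · · · · · ·
    · · · · · · · · · · ·
T1:
  2·area = 2
  edge (1, 14)→(11, 12): d=(10,-2) top-left  bias=+0
  edge (11, 12)→(22, 10): d=(11,-2) top-left  bias=+0
  edge (22, 10)→(1, 14): d=(-21,4) right/bottom  bias=-1
  covered (0 px):
    · · · · · · · · · · ·
    · · · · · · · · · · ·
    · · · · · · · · · · ·
    · · · · · · · · · · ·
    · · · · · · · · · · ·
    · · · · · · · · · · ·
    · · · · · · · · · · ·
    · · · · · · · · · · ·
    · · · · · · · · · · ·
    · · · · · · · · · · ·
    · · · · · · · · · · ·
    · · · · · · · · · · ·
T2:
  2·area = 162  (B↔C swapped to make it positive)
  edge (1, 15)→(2, 4): d=(1,-11) top-left  bias=+0
  edge (2, 4)→(16, 12): d=(14,8) right/bottom  bias=-1
  edge (16, 12)→(1, 15): d=(-15,3) right/bottom  bias=-1
    (1,2)@(3, 5): e=[12,6,144] → #
    (2,2)@(5, 5): e=[34,-10,138] → ·
    (1,3)@(3, 7): e=[14,34,114] → #
    (2,3)@(5, 7): e=[36,18,108] → #
    (3,3)@(7, 7): e=[58,2,102] → #
    (4,3)@(9, 7): e=[80,-14,96] → ·
    (1,4)@(3, 9): e=[16,62,84] → #
    (4,4)@(9, 9): e=[82,14,66] → #
    (5,4)@(11, 9): e=[104,-2,60] → ·
    (1,5)@(3, 11): e=[18,90,54] → #
    (5,5)@(11, 11): e=[106,26,30] → #
    (6,5)@(13, 11): e=[128,10,24] → #
    (10,5)@(21, 11): e=[216,-54,0] → ·  [on edge]
    (5,6)@(11, 13): e=[108,54,0] → ·  [on edge]
    (0,7)@(1, 15): e=[0,162,0] → ·  [on edge]
  covered (18 px):
    · · · · · · · · · · ·
    · · · · · · · · · · ·
    · # · · · · · · · · ·
    · # # # · · · · · · ·
    · # # # # · · · · · ·
    · # # # # # # · · · ·
    · # # # # · · · · · ·
    · · · · · · · · · · ·
    · · · · · · · · · · ·
    · · · · · · · · · · ·
    · · · · · · · · · · ·
    · · · · · · · · · · ·
T3:
  2·area = 162
  edge (16, 12)→(13, 21): d=(-3,9) right/bottom  bias=-1
  edge (13, 21)→(2, 0): d=(-11,-21) top-left  bias=+0
  edge (2, 0)→(16, 12): d=(14,12) right/bottom  bias=-1
    (1,0)@(3, 1): e=[150,10,2] → #
    (2,0)@(5, 1): e=[132,52,-22] → ·
    (1,1)@(3, 3): e=[144,-12,30] → ·
    (2,1)@(5, 3): e=[126,30,6] → #
    (3,1)@(7, 3): e=[108,72,-18] → ·
    (9,1)@(19, 3): e=[0,324,-162] → ·  [on edge]
    (2,2)@(5, 5): e=[120,8,34] → #
    (3,2)@(7, 5): e=[102,50,10] → #
    (4,2)@(9, 5): e=[84,92,-14] → ·
    (2,3)@(5, 7): e=[114,-14,62] → ·
    (3,3)@(7, 7): e=[96,28,38] → #
    (4,3)@(9, 7): e=[78,70,14] → #
    (8,4)@(17, 9): e=[0,216,-54] → ·  [on edge]
    (7,7)@(15, 15): e=[0,108,54] → ·  [on edge]
    (6,10)@(13, 21): e=[0,0,162] → ·  [on edge]
  covered (21 px):
    · # · · · · · · · · ·
    · · # · · · · · · · ·
    · · # # · · · · · · ·
    · · · # # · · · · · ·
    · · · # # # · · · · ·
    · · · · # # # · · · ·
    · · · · # # # # · · ·
    · · · · · # # · · · ·
    · · · · · # # · · · ·
    · · · · · · # · · · ·
    · · · · · · · · · · ·
    · · · · · · · · · · ·
T4:
  2·area = 48  (B↔C swapped to make it positive)
  edge (4, 12)→(20, 20): d=(16,8) right/bottom  bias=-1
  edge (20, 20)→(18, 22): d=(-2,2) right/bottom  bias=-1
  edge (18, 22)→(4, 12): d=(-14,-10) top-left  bias=+0
    (4,7)@(9, 15): e=[8,32,8] → #
    (5,7)@(11, 15): e=[-8,28,28] → ·
    (4,8)@(9, 17): e=[40,28,-20] → ·
    (5,8)@(11, 17): e=[24,24,0] → #  [on edge]
    (6,8)@(13, 17): e=[8,20,20] → #
    (7,8)@(15, 17): e=[-8,16,40] → ·
    (5,9)@(11, 19): e=[56,20,-28] → ·
    (6,9)@(13, 19): e=[40,16,-8] → ·
    (7,9)@(15, 19): e=[24,12,12] → #
    (8,9)@(17, 19): e=[8,8,32] → #
    (9,9)@(19, 19): e=[-8,4,52] → ·
    (10,9)@(21, 19): e=[-24,0,72] → ·  [on edge]
    (9,10)@(19, 21): e=[24,0,24] → ·  [on edge]
    (8,11)@(17, 23): e=[72,0,-24] → ·  [on edge]
  covered (6 px):
    · · · · · · · · · · ·
    · · · · · · · · · · ·
    · · · · · · · · · · ·
    · · · · · · · · · · ·
    · · · · · · · · · · ·
    · · · · · · · · · · ·
    · · · · · · · · · · ·
    · · · · # · · · · · ·
    · · · · · # # · · · ·
    · · · · · · · # # · ·
    · · · · · · · · # · ·
    · · · · · · · · · · ·

Final: 45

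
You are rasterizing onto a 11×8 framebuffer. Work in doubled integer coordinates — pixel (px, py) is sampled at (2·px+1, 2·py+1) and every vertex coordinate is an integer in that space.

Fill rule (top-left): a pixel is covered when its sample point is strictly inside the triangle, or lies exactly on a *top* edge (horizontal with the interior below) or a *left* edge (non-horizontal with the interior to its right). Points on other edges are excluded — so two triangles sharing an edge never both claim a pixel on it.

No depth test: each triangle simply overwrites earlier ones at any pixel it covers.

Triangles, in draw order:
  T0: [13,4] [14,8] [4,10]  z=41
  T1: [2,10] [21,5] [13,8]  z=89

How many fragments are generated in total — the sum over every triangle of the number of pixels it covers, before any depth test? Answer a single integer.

T0:
  2·area = 42
  edge (13, 4)→(14, 8): d=(1,4) right/bottom  bias=-1
  edge (14, 8)→(4, 10): d=(-10,2) right/bottom  bias=-1
  edge (4, 10)→(13, 4): d=(9,-6) top-left  bias=+0
    (6,2)@(13, 5): e=[1,32,9] → #
    (7,2)@(15, 5): e=[-7,28,21] → ·
    (4,3)@(9, 7): e=[19,20,3] → #
    (5,3)@(11, 7): e=[11,16,15] → #
    (7,3)@(15, 7): e=[-5,8,39] → ·
    (9,3)@(19, 7): e=[-21,0,63] → ·  [on edge]
    (3,4)@(7, 9): e=[29,4,9] → #
    (4,4)@(9, 9): e=[21,0,21] → ·  [on edge]
    (5,4)@(11, 9): e=[13,-4,33] → ·
    (6,4)@(13, 9): e=[5,-8,45] → ·
    (3,5)@(7, 11): e=[31,-16,27] → ·
  covered (5 px):
    · · · · · · · · · · ·
    · · · · · · · · · · ·
    · · · · · · # · · · ·
    · · · · # # # · · · ·
    · · · # · · · · · · ·
    · · · · · · · · · · ·
    · · · · · · · · · · ·
    · · · · · · · · · · ·
T1:
  2·area = 17
  edge (2, 10)→(21, 5): d=(19,-5) top-left  bias=+0
  edge (21, 5)→(13, 8): d=(-8,3) right/bottom  bias=-1
  edge (13, 8)→(2, 10): d=(-11,2) right/bottom  bias=-1
    (10,2)@(21, 5): e=[0,0,17] → ·  [on edge]
    (7,3)@(15, 7): e=[8,2,7] → #
    (8,3)@(17, 7): e=[18,-4,3] → ·
    (3,4)@(7, 9): e=[6,10,1] → #
    (4,4)@(9, 9): e=[16,4,-3] → ·
    (7,4)@(15, 9): e=[46,-14,-15] → ·
    (2,5)@(5, 11): e=[34,0,-17] → ·  [on edge]
    (3,5)@(7, 11): e=[44,-6,-21] → ·
  covered (2 px):
    · · · · · · · · · · ·
    · · · · · · · · · · ·
    · · · · · · · · · · ·
    · · · · · · · # · · ·
    · · · # · · · · · · ·
    · · · · · · · · · · ·
    · · · · · · · · · · ·
    · · · · · · · · · · ·

Final: 7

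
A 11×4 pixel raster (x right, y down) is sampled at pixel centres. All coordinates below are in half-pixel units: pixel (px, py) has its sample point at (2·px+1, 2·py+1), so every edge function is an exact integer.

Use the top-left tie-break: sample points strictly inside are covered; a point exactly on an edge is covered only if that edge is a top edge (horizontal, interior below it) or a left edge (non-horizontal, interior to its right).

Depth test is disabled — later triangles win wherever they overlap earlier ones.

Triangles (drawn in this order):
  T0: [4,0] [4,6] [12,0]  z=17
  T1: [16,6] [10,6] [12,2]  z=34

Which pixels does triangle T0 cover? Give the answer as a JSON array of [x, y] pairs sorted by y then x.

T0:
  2·area = 48  (B↔C swapped to make it positive)
  edge (4, 0)→(12, 0): d=(8,0) top-left  bias=+0
  edge (12, 0)→(4, 6): d=(-8,6) right/bottom  bias=-1
  edge (4, 6)→(4, 0): d=(0,-6) top-left  bias=+0
    (2,0)@(5, 1): e=[8,34,6] → #
    (3,0)@(7, 1): e=[8,22,18] → #
    (4,0)@(9, 1): e=[8,10,30] → #
    (5,0)@(11, 1): e=[8,-2,42] → ·
    (2,1)@(5, 3): e=[24,18,6] → #
    (4,1)@(9, 3): e=[24,-6,30] → ·
    (2,2)@(5, 5): e=[40,2,6] → #
    (3,2)@(7, 5): e=[40,-10,18] → ·
    (2,3)@(5, 7): e=[56,-14,6] → ·
  covered (6 px):
    · · # # # · · · · · ·
    · · # # · · · · · · ·
    · · # · · · · · · · ·
    · · · · · · · · · · ·
T1:
  2·area = 24
  edge (16, 6)→(10, 6): d=(-6,0) right/bottom  bias=-1
  edge (10, 6)→(12, 2): d=(2,-4) top-left  bias=+0
  edge (12, 2)→(16, 6): d=(4,4) right/bottom  bias=-1
    (5,0)@(11, 1): e=[30,-6,0] → ·  [on edge]
    (6,1)@(13, 3): e=[18,6,0] → ·  [on edge]
    (5,2)@(11, 5): e=[6,2,16] → #
    (6,2)@(13, 5): e=[6,10,8] → #
    (7,2)@(15, 5): e=[6,18,0] → ·  [on edge]
    (5,3)@(11, 7): e=[-6,6,24] → ·
    (6,3)@(13, 7): e=[-6,14,16] → ·
    (8,3)@(17, 7): e=[-6,30,0] → ·  [on edge]
  covered (2 px):
    · · · · · · · · · · ·
    · · · · · · · · · · ·
    · · · · · # # · · · ·
    · · · · · · · · · · ·

Result: [[2,0],[3,0],[4,0],[2,1],[3,1],[2,2]]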